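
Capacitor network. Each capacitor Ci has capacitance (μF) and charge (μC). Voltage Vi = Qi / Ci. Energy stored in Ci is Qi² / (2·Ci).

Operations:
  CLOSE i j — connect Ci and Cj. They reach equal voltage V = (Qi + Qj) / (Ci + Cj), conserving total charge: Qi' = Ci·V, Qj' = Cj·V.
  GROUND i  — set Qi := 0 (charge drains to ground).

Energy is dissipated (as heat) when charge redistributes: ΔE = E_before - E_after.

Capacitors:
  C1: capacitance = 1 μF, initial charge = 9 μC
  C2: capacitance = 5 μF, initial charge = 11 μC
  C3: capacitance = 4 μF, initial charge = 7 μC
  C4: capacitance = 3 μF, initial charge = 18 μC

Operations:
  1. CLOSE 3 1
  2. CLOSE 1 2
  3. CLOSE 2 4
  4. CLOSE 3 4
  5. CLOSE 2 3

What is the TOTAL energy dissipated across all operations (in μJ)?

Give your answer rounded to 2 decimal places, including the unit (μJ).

Answer: 34.16 μJ

Derivation:
Initial: C1(1μF, Q=9μC, V=9.00V), C2(5μF, Q=11μC, V=2.20V), C3(4μF, Q=7μC, V=1.75V), C4(3μF, Q=18μC, V=6.00V)
Op 1: CLOSE 3-1: Q_total=16.00, C_total=5.00, V=3.20; Q3=12.80, Q1=3.20; dissipated=21.025
Op 2: CLOSE 1-2: Q_total=14.20, C_total=6.00, V=2.37; Q1=2.37, Q2=11.83; dissipated=0.417
Op 3: CLOSE 2-4: Q_total=29.83, C_total=8.00, V=3.73; Q2=18.65, Q4=11.19; dissipated=12.376
Op 4: CLOSE 3-4: Q_total=23.99, C_total=7.00, V=3.43; Q3=13.71, Q4=10.28; dissipated=0.240
Op 5: CLOSE 2-3: Q_total=32.35, C_total=9.00, V=3.59; Q2=17.97, Q3=14.38; dissipated=0.102
Total dissipated: 34.159 μJ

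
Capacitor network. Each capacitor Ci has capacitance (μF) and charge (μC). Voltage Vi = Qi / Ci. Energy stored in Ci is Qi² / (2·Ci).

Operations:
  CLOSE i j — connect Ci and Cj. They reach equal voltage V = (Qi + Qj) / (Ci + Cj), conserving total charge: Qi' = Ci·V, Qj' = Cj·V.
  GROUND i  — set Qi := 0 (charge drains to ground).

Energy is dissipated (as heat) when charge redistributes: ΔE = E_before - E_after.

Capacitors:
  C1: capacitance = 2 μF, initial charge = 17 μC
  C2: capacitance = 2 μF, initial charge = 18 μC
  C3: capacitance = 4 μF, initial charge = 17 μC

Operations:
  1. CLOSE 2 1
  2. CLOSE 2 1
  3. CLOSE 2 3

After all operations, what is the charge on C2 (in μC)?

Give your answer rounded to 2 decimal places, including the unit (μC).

Answer: 11.50 μC

Derivation:
Initial: C1(2μF, Q=17μC, V=8.50V), C2(2μF, Q=18μC, V=9.00V), C3(4μF, Q=17μC, V=4.25V)
Op 1: CLOSE 2-1: Q_total=35.00, C_total=4.00, V=8.75; Q2=17.50, Q1=17.50; dissipated=0.125
Op 2: CLOSE 2-1: Q_total=35.00, C_total=4.00, V=8.75; Q2=17.50, Q1=17.50; dissipated=0.000
Op 3: CLOSE 2-3: Q_total=34.50, C_total=6.00, V=5.75; Q2=11.50, Q3=23.00; dissipated=13.500
Final charges: Q1=17.50, Q2=11.50, Q3=23.00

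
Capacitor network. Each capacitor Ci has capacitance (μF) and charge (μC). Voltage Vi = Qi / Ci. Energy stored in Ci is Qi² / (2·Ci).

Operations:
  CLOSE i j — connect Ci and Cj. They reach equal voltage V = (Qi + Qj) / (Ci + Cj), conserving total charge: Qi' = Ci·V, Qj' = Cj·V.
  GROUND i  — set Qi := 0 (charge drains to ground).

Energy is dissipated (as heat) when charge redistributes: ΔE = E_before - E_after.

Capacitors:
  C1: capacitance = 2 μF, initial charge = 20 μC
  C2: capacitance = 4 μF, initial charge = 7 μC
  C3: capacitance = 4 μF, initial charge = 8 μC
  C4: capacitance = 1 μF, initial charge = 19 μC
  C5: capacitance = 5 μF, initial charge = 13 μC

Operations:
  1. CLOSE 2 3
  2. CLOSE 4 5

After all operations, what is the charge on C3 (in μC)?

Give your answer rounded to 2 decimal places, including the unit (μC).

Initial: C1(2μF, Q=20μC, V=10.00V), C2(4μF, Q=7μC, V=1.75V), C3(4μF, Q=8μC, V=2.00V), C4(1μF, Q=19μC, V=19.00V), C5(5μF, Q=13μC, V=2.60V)
Op 1: CLOSE 2-3: Q_total=15.00, C_total=8.00, V=1.88; Q2=7.50, Q3=7.50; dissipated=0.062
Op 2: CLOSE 4-5: Q_total=32.00, C_total=6.00, V=5.33; Q4=5.33, Q5=26.67; dissipated=112.067
Final charges: Q1=20.00, Q2=7.50, Q3=7.50, Q4=5.33, Q5=26.67

Answer: 7.50 μC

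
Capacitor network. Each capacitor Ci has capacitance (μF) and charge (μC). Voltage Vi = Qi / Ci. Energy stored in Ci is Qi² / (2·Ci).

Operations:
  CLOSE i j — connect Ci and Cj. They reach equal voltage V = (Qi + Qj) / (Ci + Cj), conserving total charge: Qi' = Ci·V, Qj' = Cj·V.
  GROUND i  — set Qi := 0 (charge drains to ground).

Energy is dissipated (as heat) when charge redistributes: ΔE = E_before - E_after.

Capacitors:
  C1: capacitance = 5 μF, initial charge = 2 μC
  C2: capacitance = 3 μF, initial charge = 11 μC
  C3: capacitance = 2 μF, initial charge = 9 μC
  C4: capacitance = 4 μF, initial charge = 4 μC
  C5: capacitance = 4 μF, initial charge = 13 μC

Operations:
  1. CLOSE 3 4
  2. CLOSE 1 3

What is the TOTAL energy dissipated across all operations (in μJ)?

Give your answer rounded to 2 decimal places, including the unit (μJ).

Initial: C1(5μF, Q=2μC, V=0.40V), C2(3μF, Q=11μC, V=3.67V), C3(2μF, Q=9μC, V=4.50V), C4(4μF, Q=4μC, V=1.00V), C5(4μF, Q=13μC, V=3.25V)
Op 1: CLOSE 3-4: Q_total=13.00, C_total=6.00, V=2.17; Q3=4.33, Q4=8.67; dissipated=8.167
Op 2: CLOSE 1-3: Q_total=6.33, C_total=7.00, V=0.90; Q1=4.52, Q3=1.81; dissipated=2.229
Total dissipated: 10.396 μJ

Answer: 10.40 μJ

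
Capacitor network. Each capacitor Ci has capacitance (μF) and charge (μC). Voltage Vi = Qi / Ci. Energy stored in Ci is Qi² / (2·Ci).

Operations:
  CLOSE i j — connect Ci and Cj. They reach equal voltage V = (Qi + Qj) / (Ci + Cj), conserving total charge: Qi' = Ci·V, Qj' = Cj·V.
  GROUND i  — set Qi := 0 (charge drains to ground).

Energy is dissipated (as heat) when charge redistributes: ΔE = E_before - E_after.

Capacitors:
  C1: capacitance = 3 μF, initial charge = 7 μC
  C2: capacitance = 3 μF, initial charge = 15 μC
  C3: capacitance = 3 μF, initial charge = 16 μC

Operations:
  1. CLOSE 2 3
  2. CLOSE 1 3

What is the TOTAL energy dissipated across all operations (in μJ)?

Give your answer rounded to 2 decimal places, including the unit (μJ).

Initial: C1(3μF, Q=7μC, V=2.33V), C2(3μF, Q=15μC, V=5.00V), C3(3μF, Q=16μC, V=5.33V)
Op 1: CLOSE 2-3: Q_total=31.00, C_total=6.00, V=5.17; Q2=15.50, Q3=15.50; dissipated=0.083
Op 2: CLOSE 1-3: Q_total=22.50, C_total=6.00, V=3.75; Q1=11.25, Q3=11.25; dissipated=6.021
Total dissipated: 6.104 μJ

Answer: 6.10 μJ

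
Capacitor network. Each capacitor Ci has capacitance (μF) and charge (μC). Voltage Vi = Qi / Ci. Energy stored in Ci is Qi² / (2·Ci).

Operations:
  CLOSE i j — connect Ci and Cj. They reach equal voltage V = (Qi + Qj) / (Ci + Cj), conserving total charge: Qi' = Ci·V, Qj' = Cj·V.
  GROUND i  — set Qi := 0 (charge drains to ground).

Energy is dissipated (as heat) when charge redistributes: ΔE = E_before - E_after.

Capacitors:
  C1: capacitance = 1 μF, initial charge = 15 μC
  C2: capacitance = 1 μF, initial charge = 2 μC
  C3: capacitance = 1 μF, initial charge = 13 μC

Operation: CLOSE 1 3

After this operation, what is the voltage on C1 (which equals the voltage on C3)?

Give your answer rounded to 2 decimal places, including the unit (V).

Initial: C1(1μF, Q=15μC, V=15.00V), C2(1μF, Q=2μC, V=2.00V), C3(1μF, Q=13μC, V=13.00V)
Op 1: CLOSE 1-3: Q_total=28.00, C_total=2.00, V=14.00; Q1=14.00, Q3=14.00; dissipated=1.000

Answer: 14.00 V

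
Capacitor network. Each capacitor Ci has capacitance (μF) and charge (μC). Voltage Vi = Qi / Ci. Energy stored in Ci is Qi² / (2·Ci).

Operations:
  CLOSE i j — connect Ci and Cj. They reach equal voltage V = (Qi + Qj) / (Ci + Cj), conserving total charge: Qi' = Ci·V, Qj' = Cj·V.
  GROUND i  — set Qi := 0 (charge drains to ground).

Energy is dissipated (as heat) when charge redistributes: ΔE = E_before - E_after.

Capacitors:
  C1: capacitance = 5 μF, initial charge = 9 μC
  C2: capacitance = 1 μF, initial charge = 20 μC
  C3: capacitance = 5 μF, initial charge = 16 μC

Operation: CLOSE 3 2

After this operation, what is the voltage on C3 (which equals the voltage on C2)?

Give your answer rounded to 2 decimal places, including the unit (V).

Initial: C1(5μF, Q=9μC, V=1.80V), C2(1μF, Q=20μC, V=20.00V), C3(5μF, Q=16μC, V=3.20V)
Op 1: CLOSE 3-2: Q_total=36.00, C_total=6.00, V=6.00; Q3=30.00, Q2=6.00; dissipated=117.600

Answer: 6.00 V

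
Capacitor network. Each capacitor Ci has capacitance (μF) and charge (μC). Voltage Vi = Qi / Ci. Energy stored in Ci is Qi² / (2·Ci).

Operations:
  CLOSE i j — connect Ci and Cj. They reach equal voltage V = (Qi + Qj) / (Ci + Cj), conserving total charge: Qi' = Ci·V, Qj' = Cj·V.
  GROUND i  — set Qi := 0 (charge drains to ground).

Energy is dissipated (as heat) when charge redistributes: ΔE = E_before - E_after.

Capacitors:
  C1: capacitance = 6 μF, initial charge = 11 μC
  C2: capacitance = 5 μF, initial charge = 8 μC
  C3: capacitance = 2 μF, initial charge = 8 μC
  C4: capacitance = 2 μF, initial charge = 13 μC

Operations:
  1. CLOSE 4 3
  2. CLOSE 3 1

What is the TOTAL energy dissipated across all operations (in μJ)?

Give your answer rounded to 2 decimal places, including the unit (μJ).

Answer: 11.88 μJ

Derivation:
Initial: C1(6μF, Q=11μC, V=1.83V), C2(5μF, Q=8μC, V=1.60V), C3(2μF, Q=8μC, V=4.00V), C4(2μF, Q=13μC, V=6.50V)
Op 1: CLOSE 4-3: Q_total=21.00, C_total=4.00, V=5.25; Q4=10.50, Q3=10.50; dissipated=3.125
Op 2: CLOSE 3-1: Q_total=21.50, C_total=8.00, V=2.69; Q3=5.38, Q1=16.12; dissipated=8.755
Total dissipated: 11.880 μJ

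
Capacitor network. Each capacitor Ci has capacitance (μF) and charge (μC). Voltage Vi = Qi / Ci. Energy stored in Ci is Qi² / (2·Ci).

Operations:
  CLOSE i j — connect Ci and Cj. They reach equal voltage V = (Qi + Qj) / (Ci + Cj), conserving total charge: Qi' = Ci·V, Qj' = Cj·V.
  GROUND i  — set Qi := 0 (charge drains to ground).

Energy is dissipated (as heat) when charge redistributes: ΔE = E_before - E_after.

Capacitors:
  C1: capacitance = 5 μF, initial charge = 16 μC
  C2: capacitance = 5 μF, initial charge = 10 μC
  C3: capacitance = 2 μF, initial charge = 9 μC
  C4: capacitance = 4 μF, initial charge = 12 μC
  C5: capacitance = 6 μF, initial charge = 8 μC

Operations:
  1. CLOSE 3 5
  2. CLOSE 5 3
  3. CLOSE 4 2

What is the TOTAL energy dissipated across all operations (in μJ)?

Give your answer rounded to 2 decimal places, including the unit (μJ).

Initial: C1(5μF, Q=16μC, V=3.20V), C2(5μF, Q=10μC, V=2.00V), C3(2μF, Q=9μC, V=4.50V), C4(4μF, Q=12μC, V=3.00V), C5(6μF, Q=8μC, V=1.33V)
Op 1: CLOSE 3-5: Q_total=17.00, C_total=8.00, V=2.12; Q3=4.25, Q5=12.75; dissipated=7.521
Op 2: CLOSE 5-3: Q_total=17.00, C_total=8.00, V=2.12; Q5=12.75, Q3=4.25; dissipated=0.000
Op 3: CLOSE 4-2: Q_total=22.00, C_total=9.00, V=2.44; Q4=9.78, Q2=12.22; dissipated=1.111
Total dissipated: 8.632 μJ

Answer: 8.63 μJ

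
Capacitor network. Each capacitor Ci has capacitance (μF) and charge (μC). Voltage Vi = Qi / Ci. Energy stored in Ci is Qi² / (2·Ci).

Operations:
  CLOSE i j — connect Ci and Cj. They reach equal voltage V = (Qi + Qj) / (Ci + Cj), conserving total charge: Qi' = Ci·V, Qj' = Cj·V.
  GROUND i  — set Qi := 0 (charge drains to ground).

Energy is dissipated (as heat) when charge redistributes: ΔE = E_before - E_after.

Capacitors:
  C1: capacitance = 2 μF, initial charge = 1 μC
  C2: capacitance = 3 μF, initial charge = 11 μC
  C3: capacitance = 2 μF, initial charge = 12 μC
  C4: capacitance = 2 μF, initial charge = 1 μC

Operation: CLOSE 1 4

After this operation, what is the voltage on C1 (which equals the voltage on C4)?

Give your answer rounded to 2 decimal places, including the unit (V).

Answer: 0.50 V

Derivation:
Initial: C1(2μF, Q=1μC, V=0.50V), C2(3μF, Q=11μC, V=3.67V), C3(2μF, Q=12μC, V=6.00V), C4(2μF, Q=1μC, V=0.50V)
Op 1: CLOSE 1-4: Q_total=2.00, C_total=4.00, V=0.50; Q1=1.00, Q4=1.00; dissipated=0.000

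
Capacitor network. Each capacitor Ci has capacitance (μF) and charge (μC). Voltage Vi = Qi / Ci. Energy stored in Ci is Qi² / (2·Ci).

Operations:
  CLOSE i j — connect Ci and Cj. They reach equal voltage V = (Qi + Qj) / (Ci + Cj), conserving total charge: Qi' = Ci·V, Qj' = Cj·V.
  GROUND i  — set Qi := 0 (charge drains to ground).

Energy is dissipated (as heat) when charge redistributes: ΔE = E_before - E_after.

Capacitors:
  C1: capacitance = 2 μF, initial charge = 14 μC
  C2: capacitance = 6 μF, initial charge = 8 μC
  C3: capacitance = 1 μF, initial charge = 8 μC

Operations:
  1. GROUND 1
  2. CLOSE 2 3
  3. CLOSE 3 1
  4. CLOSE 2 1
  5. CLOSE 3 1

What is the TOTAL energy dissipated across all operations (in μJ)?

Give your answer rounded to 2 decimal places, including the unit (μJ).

Initial: C1(2μF, Q=14μC, V=7.00V), C2(6μF, Q=8μC, V=1.33V), C3(1μF, Q=8μC, V=8.00V)
Op 1: GROUND 1: Q1=0; energy lost=49.000
Op 2: CLOSE 2-3: Q_total=16.00, C_total=7.00, V=2.29; Q2=13.71, Q3=2.29; dissipated=19.048
Op 3: CLOSE 3-1: Q_total=2.29, C_total=3.00, V=0.76; Q3=0.76, Q1=1.52; dissipated=1.741
Op 4: CLOSE 2-1: Q_total=15.24, C_total=8.00, V=1.90; Q2=11.43, Q1=3.81; dissipated=1.741
Op 5: CLOSE 3-1: Q_total=4.57, C_total=3.00, V=1.52; Q3=1.52, Q1=3.05; dissipated=0.435
Total dissipated: 71.966 μJ

Answer: 71.97 μJ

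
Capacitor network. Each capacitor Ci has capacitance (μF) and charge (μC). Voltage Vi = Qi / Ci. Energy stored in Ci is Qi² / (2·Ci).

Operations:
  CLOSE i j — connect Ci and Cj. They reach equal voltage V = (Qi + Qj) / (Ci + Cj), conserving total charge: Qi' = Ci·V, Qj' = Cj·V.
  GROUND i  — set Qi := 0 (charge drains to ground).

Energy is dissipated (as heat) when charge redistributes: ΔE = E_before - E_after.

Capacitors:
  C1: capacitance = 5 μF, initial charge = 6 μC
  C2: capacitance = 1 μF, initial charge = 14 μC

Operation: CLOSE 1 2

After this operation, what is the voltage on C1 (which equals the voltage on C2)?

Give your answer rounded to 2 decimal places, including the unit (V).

Answer: 3.33 V

Derivation:
Initial: C1(5μF, Q=6μC, V=1.20V), C2(1μF, Q=14μC, V=14.00V)
Op 1: CLOSE 1-2: Q_total=20.00, C_total=6.00, V=3.33; Q1=16.67, Q2=3.33; dissipated=68.267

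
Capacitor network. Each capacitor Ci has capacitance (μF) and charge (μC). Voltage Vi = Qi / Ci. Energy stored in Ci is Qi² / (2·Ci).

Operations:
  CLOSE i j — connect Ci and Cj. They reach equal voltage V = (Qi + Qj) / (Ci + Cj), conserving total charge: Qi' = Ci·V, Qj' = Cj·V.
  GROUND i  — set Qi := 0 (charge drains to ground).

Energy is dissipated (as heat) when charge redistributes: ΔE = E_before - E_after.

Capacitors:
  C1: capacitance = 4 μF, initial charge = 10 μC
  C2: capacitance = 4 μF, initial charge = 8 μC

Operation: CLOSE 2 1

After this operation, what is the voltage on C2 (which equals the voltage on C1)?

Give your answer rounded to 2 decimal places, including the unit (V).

Initial: C1(4μF, Q=10μC, V=2.50V), C2(4μF, Q=8μC, V=2.00V)
Op 1: CLOSE 2-1: Q_total=18.00, C_total=8.00, V=2.25; Q2=9.00, Q1=9.00; dissipated=0.250

Answer: 2.25 V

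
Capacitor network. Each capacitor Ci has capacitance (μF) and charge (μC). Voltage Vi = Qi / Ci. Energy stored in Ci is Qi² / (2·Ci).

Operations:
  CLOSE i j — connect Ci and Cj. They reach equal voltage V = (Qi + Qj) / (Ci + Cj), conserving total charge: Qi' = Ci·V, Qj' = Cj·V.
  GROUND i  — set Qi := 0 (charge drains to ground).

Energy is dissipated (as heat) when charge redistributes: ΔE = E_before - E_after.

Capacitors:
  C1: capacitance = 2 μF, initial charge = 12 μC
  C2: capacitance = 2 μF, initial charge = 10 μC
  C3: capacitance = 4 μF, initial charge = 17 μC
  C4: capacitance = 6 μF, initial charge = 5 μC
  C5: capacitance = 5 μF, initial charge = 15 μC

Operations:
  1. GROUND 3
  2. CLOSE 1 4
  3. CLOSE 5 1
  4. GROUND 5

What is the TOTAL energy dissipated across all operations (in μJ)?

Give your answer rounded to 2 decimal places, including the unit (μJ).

Answer: 75.60 μJ

Derivation:
Initial: C1(2μF, Q=12μC, V=6.00V), C2(2μF, Q=10μC, V=5.00V), C3(4μF, Q=17μC, V=4.25V), C4(6μF, Q=5μC, V=0.83V), C5(5μF, Q=15μC, V=3.00V)
Op 1: GROUND 3: Q3=0; energy lost=36.125
Op 2: CLOSE 1-4: Q_total=17.00, C_total=8.00, V=2.12; Q1=4.25, Q4=12.75; dissipated=20.021
Op 3: CLOSE 5-1: Q_total=19.25, C_total=7.00, V=2.75; Q5=13.75, Q1=5.50; dissipated=0.547
Op 4: GROUND 5: Q5=0; energy lost=18.906
Total dissipated: 75.599 μJ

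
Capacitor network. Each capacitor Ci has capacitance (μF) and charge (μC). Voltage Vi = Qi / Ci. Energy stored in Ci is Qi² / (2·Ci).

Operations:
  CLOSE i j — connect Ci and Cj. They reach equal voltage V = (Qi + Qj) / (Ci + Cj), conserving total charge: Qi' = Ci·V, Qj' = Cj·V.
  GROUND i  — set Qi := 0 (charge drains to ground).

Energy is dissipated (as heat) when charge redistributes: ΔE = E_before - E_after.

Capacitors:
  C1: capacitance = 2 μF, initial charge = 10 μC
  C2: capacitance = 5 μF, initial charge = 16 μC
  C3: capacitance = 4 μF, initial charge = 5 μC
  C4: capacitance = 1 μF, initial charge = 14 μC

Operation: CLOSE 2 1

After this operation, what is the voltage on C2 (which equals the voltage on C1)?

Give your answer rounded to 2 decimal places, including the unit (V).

Initial: C1(2μF, Q=10μC, V=5.00V), C2(5μF, Q=16μC, V=3.20V), C3(4μF, Q=5μC, V=1.25V), C4(1μF, Q=14μC, V=14.00V)
Op 1: CLOSE 2-1: Q_total=26.00, C_total=7.00, V=3.71; Q2=18.57, Q1=7.43; dissipated=2.314

Answer: 3.71 V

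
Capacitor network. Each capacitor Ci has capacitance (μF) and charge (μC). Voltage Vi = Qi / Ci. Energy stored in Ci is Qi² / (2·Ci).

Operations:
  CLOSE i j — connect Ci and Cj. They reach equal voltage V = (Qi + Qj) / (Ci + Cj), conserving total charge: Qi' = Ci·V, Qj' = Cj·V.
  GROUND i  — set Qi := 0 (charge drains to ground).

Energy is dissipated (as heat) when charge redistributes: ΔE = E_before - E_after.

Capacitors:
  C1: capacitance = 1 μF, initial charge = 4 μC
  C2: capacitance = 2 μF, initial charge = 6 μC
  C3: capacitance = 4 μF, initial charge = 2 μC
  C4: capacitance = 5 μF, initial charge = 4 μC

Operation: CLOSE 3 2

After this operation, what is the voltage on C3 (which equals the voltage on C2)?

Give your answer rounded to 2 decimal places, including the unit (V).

Answer: 1.33 V

Derivation:
Initial: C1(1μF, Q=4μC, V=4.00V), C2(2μF, Q=6μC, V=3.00V), C3(4μF, Q=2μC, V=0.50V), C4(5μF, Q=4μC, V=0.80V)
Op 1: CLOSE 3-2: Q_total=8.00, C_total=6.00, V=1.33; Q3=5.33, Q2=2.67; dissipated=4.167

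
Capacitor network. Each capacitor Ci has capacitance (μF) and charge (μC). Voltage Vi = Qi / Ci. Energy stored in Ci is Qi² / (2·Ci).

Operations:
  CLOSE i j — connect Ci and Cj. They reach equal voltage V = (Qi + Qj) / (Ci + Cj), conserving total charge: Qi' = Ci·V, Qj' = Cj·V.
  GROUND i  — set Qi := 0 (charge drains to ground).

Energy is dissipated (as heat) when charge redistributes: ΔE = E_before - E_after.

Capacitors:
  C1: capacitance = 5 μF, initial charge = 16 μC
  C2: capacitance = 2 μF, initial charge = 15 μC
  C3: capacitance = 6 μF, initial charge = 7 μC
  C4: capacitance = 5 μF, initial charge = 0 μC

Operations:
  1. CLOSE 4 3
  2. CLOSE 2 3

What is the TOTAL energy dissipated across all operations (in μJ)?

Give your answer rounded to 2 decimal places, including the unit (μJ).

Answer: 37.19 μJ

Derivation:
Initial: C1(5μF, Q=16μC, V=3.20V), C2(2μF, Q=15μC, V=7.50V), C3(6μF, Q=7μC, V=1.17V), C4(5μF, Q=0μC, V=0.00V)
Op 1: CLOSE 4-3: Q_total=7.00, C_total=11.00, V=0.64; Q4=3.18, Q3=3.82; dissipated=1.856
Op 2: CLOSE 2-3: Q_total=18.82, C_total=8.00, V=2.35; Q2=4.70, Q3=14.11; dissipated=35.332
Total dissipated: 37.188 μJ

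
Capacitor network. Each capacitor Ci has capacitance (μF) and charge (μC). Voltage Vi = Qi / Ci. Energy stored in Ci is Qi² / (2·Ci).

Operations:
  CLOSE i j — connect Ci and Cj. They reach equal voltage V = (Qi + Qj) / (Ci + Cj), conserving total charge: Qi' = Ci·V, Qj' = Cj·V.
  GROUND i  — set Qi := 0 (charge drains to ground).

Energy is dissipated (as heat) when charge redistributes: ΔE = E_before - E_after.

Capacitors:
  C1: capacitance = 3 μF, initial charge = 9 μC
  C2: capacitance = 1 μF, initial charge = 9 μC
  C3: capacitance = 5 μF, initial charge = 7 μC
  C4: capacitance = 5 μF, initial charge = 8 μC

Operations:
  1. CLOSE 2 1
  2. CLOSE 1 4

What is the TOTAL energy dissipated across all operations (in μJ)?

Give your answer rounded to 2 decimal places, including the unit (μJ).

Initial: C1(3μF, Q=9μC, V=3.00V), C2(1μF, Q=9μC, V=9.00V), C3(5μF, Q=7μC, V=1.40V), C4(5μF, Q=8μC, V=1.60V)
Op 1: CLOSE 2-1: Q_total=18.00, C_total=4.00, V=4.50; Q2=4.50, Q1=13.50; dissipated=13.500
Op 2: CLOSE 1-4: Q_total=21.50, C_total=8.00, V=2.69; Q1=8.06, Q4=13.44; dissipated=7.884
Total dissipated: 21.384 μJ

Answer: 21.38 μJ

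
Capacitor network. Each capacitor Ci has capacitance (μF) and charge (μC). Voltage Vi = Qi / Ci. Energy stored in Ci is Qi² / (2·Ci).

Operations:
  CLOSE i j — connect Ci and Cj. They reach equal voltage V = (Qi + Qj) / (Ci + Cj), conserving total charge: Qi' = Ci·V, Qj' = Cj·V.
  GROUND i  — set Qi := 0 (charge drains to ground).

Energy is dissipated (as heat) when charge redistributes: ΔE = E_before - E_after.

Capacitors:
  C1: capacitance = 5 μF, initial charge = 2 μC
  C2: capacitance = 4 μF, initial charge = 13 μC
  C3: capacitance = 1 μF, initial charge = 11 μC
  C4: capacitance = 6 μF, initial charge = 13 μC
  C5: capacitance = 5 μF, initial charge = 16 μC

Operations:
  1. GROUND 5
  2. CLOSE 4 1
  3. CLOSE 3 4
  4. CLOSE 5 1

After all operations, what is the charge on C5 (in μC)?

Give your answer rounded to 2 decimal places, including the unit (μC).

Answer: 3.41 μC

Derivation:
Initial: C1(5μF, Q=2μC, V=0.40V), C2(4μF, Q=13μC, V=3.25V), C3(1μF, Q=11μC, V=11.00V), C4(6μF, Q=13μC, V=2.17V), C5(5μF, Q=16μC, V=3.20V)
Op 1: GROUND 5: Q5=0; energy lost=25.600
Op 2: CLOSE 4-1: Q_total=15.00, C_total=11.00, V=1.36; Q4=8.18, Q1=6.82; dissipated=4.256
Op 3: CLOSE 3-4: Q_total=19.18, C_total=7.00, V=2.74; Q3=2.74, Q4=16.44; dissipated=39.797
Op 4: CLOSE 5-1: Q_total=6.82, C_total=10.00, V=0.68; Q5=3.41, Q1=3.41; dissipated=2.324
Final charges: Q1=3.41, Q2=13.00, Q3=2.74, Q4=16.44, Q5=3.41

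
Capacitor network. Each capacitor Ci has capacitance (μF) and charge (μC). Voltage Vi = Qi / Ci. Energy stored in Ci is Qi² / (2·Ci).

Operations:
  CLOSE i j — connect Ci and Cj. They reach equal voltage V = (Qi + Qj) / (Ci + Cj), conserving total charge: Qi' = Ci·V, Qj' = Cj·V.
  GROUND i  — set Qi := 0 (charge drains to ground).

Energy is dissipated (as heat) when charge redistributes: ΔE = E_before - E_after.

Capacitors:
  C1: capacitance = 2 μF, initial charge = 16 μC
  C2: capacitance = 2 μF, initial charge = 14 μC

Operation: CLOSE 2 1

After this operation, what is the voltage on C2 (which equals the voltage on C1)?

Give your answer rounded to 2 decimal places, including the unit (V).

Answer: 7.50 V

Derivation:
Initial: C1(2μF, Q=16μC, V=8.00V), C2(2μF, Q=14μC, V=7.00V)
Op 1: CLOSE 2-1: Q_total=30.00, C_total=4.00, V=7.50; Q2=15.00, Q1=15.00; dissipated=0.500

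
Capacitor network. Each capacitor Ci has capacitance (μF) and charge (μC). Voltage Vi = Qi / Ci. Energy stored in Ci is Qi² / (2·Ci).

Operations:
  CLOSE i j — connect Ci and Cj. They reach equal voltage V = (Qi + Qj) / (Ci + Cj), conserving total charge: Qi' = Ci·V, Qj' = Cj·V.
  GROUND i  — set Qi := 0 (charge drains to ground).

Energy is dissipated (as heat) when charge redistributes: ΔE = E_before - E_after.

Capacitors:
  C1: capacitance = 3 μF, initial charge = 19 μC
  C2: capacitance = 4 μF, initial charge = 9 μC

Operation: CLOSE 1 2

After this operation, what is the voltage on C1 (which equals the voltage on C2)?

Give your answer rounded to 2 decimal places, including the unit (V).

Answer: 4.00 V

Derivation:
Initial: C1(3μF, Q=19μC, V=6.33V), C2(4μF, Q=9μC, V=2.25V)
Op 1: CLOSE 1-2: Q_total=28.00, C_total=7.00, V=4.00; Q1=12.00, Q2=16.00; dissipated=14.292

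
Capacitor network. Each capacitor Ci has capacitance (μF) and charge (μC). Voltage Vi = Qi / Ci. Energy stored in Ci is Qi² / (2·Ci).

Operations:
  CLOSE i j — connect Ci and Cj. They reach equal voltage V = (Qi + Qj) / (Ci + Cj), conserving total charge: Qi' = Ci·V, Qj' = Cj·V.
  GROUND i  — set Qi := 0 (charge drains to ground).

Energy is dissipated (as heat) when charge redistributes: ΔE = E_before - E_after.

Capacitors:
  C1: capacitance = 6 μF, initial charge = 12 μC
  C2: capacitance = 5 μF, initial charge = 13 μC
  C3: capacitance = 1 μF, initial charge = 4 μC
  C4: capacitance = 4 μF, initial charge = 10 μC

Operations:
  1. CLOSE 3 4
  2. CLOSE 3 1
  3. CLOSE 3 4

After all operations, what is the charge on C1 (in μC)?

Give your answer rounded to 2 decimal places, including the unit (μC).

Initial: C1(6μF, Q=12μC, V=2.00V), C2(5μF, Q=13μC, V=2.60V), C3(1μF, Q=4μC, V=4.00V), C4(4μF, Q=10μC, V=2.50V)
Op 1: CLOSE 3-4: Q_total=14.00, C_total=5.00, V=2.80; Q3=2.80, Q4=11.20; dissipated=0.900
Op 2: CLOSE 3-1: Q_total=14.80, C_total=7.00, V=2.11; Q3=2.11, Q1=12.69; dissipated=0.274
Op 3: CLOSE 3-4: Q_total=13.31, C_total=5.00, V=2.66; Q3=2.66, Q4=10.65; dissipated=0.188
Final charges: Q1=12.69, Q2=13.00, Q3=2.66, Q4=10.65

Answer: 12.69 μC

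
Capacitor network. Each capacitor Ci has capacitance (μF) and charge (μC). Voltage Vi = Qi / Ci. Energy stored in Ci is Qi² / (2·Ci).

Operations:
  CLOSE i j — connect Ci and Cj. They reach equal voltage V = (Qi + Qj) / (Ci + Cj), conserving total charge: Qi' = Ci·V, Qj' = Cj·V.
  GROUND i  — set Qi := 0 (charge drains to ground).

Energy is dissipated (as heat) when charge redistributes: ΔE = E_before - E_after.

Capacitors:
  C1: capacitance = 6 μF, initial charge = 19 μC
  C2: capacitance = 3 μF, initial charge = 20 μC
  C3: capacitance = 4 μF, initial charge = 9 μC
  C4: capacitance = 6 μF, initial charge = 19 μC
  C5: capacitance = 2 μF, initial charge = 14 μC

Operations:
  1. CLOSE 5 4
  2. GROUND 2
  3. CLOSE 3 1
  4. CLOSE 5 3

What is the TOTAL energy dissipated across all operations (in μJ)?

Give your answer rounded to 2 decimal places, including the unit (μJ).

Initial: C1(6μF, Q=19μC, V=3.17V), C2(3μF, Q=20μC, V=6.67V), C3(4μF, Q=9μC, V=2.25V), C4(6μF, Q=19μC, V=3.17V), C5(2μF, Q=14μC, V=7.00V)
Op 1: CLOSE 5-4: Q_total=33.00, C_total=8.00, V=4.12; Q5=8.25, Q4=24.75; dissipated=11.021
Op 2: GROUND 2: Q2=0; energy lost=66.667
Op 3: CLOSE 3-1: Q_total=28.00, C_total=10.00, V=2.80; Q3=11.20, Q1=16.80; dissipated=1.008
Op 4: CLOSE 5-3: Q_total=19.45, C_total=6.00, V=3.24; Q5=6.48, Q3=12.97; dissipated=1.170
Total dissipated: 79.866 μJ

Answer: 79.87 μJ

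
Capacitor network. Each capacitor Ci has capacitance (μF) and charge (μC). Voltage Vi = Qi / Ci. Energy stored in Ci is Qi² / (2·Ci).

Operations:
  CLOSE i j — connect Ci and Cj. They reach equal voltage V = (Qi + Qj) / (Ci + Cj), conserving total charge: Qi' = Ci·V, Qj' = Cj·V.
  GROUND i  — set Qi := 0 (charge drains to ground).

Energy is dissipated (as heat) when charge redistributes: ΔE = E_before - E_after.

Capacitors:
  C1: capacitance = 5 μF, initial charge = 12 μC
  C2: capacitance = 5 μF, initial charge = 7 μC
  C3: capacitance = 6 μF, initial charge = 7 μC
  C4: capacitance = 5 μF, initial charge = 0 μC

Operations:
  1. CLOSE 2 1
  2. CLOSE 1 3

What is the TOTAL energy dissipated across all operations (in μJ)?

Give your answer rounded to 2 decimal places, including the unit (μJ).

Initial: C1(5μF, Q=12μC, V=2.40V), C2(5μF, Q=7μC, V=1.40V), C3(6μF, Q=7μC, V=1.17V), C4(5μF, Q=0μC, V=0.00V)
Op 1: CLOSE 2-1: Q_total=19.00, C_total=10.00, V=1.90; Q2=9.50, Q1=9.50; dissipated=1.250
Op 2: CLOSE 1-3: Q_total=16.50, C_total=11.00, V=1.50; Q1=7.50, Q3=9.00; dissipated=0.733
Total dissipated: 1.983 μJ

Answer: 1.98 μJ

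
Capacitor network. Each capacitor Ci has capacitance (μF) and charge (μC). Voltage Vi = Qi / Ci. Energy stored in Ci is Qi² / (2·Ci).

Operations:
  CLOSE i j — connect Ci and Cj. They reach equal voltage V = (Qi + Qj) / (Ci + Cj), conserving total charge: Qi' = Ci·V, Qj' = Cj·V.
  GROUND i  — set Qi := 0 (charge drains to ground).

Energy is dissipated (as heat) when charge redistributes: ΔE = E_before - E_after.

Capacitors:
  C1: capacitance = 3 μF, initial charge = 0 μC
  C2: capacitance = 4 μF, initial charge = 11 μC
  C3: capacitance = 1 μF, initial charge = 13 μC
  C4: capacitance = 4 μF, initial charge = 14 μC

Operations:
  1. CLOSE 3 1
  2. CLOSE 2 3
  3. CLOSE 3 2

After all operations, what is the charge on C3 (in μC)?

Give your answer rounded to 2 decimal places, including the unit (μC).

Initial: C1(3μF, Q=0μC, V=0.00V), C2(4μF, Q=11μC, V=2.75V), C3(1μF, Q=13μC, V=13.00V), C4(4μF, Q=14μC, V=3.50V)
Op 1: CLOSE 3-1: Q_total=13.00, C_total=4.00, V=3.25; Q3=3.25, Q1=9.75; dissipated=63.375
Op 2: CLOSE 2-3: Q_total=14.25, C_total=5.00, V=2.85; Q2=11.40, Q3=2.85; dissipated=0.100
Op 3: CLOSE 3-2: Q_total=14.25, C_total=5.00, V=2.85; Q3=2.85, Q2=11.40; dissipated=0.000
Final charges: Q1=9.75, Q2=11.40, Q3=2.85, Q4=14.00

Answer: 2.85 μC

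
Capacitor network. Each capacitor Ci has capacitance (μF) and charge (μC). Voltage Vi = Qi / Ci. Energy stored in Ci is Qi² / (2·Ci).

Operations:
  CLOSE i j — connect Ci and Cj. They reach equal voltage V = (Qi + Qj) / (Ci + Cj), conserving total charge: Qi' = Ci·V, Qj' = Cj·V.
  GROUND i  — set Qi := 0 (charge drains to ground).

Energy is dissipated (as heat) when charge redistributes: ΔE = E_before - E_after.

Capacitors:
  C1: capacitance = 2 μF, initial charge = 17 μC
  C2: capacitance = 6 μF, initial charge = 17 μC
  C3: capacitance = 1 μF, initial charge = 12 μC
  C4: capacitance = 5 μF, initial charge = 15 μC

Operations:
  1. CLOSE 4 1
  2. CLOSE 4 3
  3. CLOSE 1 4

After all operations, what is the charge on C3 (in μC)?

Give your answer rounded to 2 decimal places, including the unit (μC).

Answer: 5.81 μC

Derivation:
Initial: C1(2μF, Q=17μC, V=8.50V), C2(6μF, Q=17μC, V=2.83V), C3(1μF, Q=12μC, V=12.00V), C4(5μF, Q=15μC, V=3.00V)
Op 1: CLOSE 4-1: Q_total=32.00, C_total=7.00, V=4.57; Q4=22.86, Q1=9.14; dissipated=21.607
Op 2: CLOSE 4-3: Q_total=34.86, C_total=6.00, V=5.81; Q4=29.05, Q3=5.81; dissipated=22.993
Op 3: CLOSE 1-4: Q_total=38.19, C_total=7.00, V=5.46; Q1=10.91, Q4=27.28; dissipated=1.095
Final charges: Q1=10.91, Q2=17.00, Q3=5.81, Q4=27.28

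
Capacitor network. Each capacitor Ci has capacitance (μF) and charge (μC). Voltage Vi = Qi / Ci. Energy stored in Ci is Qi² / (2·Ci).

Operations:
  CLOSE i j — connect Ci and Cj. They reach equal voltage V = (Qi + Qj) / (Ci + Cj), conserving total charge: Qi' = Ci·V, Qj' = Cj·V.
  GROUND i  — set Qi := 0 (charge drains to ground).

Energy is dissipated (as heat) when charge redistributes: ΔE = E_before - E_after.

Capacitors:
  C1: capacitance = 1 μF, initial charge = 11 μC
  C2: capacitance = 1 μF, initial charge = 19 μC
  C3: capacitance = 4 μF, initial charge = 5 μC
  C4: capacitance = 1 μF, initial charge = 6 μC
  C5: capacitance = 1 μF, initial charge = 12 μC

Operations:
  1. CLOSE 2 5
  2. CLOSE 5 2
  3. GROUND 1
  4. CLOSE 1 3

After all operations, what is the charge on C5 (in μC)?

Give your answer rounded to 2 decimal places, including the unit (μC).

Initial: C1(1μF, Q=11μC, V=11.00V), C2(1μF, Q=19μC, V=19.00V), C3(4μF, Q=5μC, V=1.25V), C4(1μF, Q=6μC, V=6.00V), C5(1μF, Q=12μC, V=12.00V)
Op 1: CLOSE 2-5: Q_total=31.00, C_total=2.00, V=15.50; Q2=15.50, Q5=15.50; dissipated=12.250
Op 2: CLOSE 5-2: Q_total=31.00, C_total=2.00, V=15.50; Q5=15.50, Q2=15.50; dissipated=0.000
Op 3: GROUND 1: Q1=0; energy lost=60.500
Op 4: CLOSE 1-3: Q_total=5.00, C_total=5.00, V=1.00; Q1=1.00, Q3=4.00; dissipated=0.625
Final charges: Q1=1.00, Q2=15.50, Q3=4.00, Q4=6.00, Q5=15.50

Answer: 15.50 μC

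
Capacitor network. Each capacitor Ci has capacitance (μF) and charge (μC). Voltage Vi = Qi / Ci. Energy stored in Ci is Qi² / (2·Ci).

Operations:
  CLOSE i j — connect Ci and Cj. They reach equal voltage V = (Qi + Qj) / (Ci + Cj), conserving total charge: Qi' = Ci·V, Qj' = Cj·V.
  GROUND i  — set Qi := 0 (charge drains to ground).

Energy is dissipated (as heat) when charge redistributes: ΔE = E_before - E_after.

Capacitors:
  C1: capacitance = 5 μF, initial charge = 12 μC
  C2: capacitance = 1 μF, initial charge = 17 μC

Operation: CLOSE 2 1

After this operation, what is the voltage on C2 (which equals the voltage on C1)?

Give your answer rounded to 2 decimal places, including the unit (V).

Answer: 4.83 V

Derivation:
Initial: C1(5μF, Q=12μC, V=2.40V), C2(1μF, Q=17μC, V=17.00V)
Op 1: CLOSE 2-1: Q_total=29.00, C_total=6.00, V=4.83; Q2=4.83, Q1=24.17; dissipated=88.817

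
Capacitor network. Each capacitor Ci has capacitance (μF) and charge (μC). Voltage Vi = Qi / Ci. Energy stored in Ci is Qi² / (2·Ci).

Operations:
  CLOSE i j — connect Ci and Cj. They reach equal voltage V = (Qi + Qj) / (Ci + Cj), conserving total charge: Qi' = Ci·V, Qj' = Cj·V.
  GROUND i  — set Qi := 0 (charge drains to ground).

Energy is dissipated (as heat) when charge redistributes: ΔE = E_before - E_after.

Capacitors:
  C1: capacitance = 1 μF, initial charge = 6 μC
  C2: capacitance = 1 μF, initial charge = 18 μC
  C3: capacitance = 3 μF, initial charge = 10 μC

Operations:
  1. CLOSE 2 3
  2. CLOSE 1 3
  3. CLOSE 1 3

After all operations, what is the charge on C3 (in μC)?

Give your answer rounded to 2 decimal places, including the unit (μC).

Answer: 20.25 μC

Derivation:
Initial: C1(1μF, Q=6μC, V=6.00V), C2(1μF, Q=18μC, V=18.00V), C3(3μF, Q=10μC, V=3.33V)
Op 1: CLOSE 2-3: Q_total=28.00, C_total=4.00, V=7.00; Q2=7.00, Q3=21.00; dissipated=80.667
Op 2: CLOSE 1-3: Q_total=27.00, C_total=4.00, V=6.75; Q1=6.75, Q3=20.25; dissipated=0.375
Op 3: CLOSE 1-3: Q_total=27.00, C_total=4.00, V=6.75; Q1=6.75, Q3=20.25; dissipated=0.000
Final charges: Q1=6.75, Q2=7.00, Q3=20.25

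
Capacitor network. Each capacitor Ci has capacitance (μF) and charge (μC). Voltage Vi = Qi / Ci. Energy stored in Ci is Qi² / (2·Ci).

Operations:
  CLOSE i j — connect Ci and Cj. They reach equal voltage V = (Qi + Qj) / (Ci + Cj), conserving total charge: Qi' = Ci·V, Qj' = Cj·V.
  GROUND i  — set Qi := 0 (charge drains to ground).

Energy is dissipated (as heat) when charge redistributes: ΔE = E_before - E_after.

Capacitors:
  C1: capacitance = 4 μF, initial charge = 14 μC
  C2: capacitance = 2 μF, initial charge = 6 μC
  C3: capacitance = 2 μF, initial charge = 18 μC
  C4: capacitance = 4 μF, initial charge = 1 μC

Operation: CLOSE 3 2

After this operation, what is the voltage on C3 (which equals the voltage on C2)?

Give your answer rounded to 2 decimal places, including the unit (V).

Answer: 6.00 V

Derivation:
Initial: C1(4μF, Q=14μC, V=3.50V), C2(2μF, Q=6μC, V=3.00V), C3(2μF, Q=18μC, V=9.00V), C4(4μF, Q=1μC, V=0.25V)
Op 1: CLOSE 3-2: Q_total=24.00, C_total=4.00, V=6.00; Q3=12.00, Q2=12.00; dissipated=18.000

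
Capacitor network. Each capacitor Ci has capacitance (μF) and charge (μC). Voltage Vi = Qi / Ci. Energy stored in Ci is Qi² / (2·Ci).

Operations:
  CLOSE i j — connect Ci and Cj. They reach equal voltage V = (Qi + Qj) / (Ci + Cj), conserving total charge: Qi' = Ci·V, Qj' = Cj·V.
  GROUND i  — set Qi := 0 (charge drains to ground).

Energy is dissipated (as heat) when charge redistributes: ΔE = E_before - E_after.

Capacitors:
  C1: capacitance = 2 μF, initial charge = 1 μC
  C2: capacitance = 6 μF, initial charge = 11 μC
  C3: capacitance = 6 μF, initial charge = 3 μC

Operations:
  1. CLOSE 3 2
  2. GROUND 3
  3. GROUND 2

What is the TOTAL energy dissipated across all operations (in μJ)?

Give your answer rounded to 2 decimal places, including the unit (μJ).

Answer: 10.83 μJ

Derivation:
Initial: C1(2μF, Q=1μC, V=0.50V), C2(6μF, Q=11μC, V=1.83V), C3(6μF, Q=3μC, V=0.50V)
Op 1: CLOSE 3-2: Q_total=14.00, C_total=12.00, V=1.17; Q3=7.00, Q2=7.00; dissipated=2.667
Op 2: GROUND 3: Q3=0; energy lost=4.083
Op 3: GROUND 2: Q2=0; energy lost=4.083
Total dissipated: 10.833 μJ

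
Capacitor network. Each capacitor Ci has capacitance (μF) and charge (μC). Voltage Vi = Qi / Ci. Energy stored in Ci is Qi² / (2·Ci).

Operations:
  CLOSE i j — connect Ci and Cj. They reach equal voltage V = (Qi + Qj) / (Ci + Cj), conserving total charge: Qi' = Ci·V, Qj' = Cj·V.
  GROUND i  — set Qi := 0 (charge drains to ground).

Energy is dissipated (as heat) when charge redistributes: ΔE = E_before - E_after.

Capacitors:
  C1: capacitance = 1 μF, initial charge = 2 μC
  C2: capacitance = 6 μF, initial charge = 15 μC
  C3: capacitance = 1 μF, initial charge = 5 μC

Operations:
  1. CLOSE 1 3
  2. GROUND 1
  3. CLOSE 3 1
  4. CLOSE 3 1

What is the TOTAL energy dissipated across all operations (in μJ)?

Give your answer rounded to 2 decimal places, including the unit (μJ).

Answer: 11.44 μJ

Derivation:
Initial: C1(1μF, Q=2μC, V=2.00V), C2(6μF, Q=15μC, V=2.50V), C3(1μF, Q=5μC, V=5.00V)
Op 1: CLOSE 1-3: Q_total=7.00, C_total=2.00, V=3.50; Q1=3.50, Q3=3.50; dissipated=2.250
Op 2: GROUND 1: Q1=0; energy lost=6.125
Op 3: CLOSE 3-1: Q_total=3.50, C_total=2.00, V=1.75; Q3=1.75, Q1=1.75; dissipated=3.062
Op 4: CLOSE 3-1: Q_total=3.50, C_total=2.00, V=1.75; Q3=1.75, Q1=1.75; dissipated=0.000
Total dissipated: 11.438 μJ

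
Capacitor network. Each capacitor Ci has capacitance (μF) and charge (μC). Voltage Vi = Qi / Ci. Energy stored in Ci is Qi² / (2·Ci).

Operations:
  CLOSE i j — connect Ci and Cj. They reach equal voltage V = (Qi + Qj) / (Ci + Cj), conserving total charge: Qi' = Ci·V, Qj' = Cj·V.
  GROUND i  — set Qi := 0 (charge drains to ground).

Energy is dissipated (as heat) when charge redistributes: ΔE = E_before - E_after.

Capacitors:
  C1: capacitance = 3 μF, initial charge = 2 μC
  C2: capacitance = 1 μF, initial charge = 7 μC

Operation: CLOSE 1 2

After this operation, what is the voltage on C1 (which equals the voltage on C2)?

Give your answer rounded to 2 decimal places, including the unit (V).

Answer: 2.25 V

Derivation:
Initial: C1(3μF, Q=2μC, V=0.67V), C2(1μF, Q=7μC, V=7.00V)
Op 1: CLOSE 1-2: Q_total=9.00, C_total=4.00, V=2.25; Q1=6.75, Q2=2.25; dissipated=15.042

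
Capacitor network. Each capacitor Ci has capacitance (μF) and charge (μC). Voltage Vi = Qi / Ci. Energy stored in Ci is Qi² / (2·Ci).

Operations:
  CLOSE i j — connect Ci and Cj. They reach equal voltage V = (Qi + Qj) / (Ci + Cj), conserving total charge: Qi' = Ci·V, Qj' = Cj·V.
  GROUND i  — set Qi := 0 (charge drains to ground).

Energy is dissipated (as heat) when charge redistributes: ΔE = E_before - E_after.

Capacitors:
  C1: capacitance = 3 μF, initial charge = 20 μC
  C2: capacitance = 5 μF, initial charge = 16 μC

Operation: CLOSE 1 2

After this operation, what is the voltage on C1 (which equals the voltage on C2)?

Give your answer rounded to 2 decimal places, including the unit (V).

Initial: C1(3μF, Q=20μC, V=6.67V), C2(5μF, Q=16μC, V=3.20V)
Op 1: CLOSE 1-2: Q_total=36.00, C_total=8.00, V=4.50; Q1=13.50, Q2=22.50; dissipated=11.267

Answer: 4.50 V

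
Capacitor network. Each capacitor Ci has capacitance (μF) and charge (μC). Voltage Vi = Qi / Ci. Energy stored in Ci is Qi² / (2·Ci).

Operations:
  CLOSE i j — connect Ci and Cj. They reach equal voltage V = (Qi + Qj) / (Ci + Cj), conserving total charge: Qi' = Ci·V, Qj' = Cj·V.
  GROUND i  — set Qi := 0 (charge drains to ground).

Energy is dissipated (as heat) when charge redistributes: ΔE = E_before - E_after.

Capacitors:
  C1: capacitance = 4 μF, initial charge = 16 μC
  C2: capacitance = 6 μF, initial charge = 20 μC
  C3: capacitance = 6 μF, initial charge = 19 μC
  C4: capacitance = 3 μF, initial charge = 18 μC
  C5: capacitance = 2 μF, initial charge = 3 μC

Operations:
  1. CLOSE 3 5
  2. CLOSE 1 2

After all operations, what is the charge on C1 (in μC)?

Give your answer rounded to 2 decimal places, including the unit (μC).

Answer: 14.40 μC

Derivation:
Initial: C1(4μF, Q=16μC, V=4.00V), C2(6μF, Q=20μC, V=3.33V), C3(6μF, Q=19μC, V=3.17V), C4(3μF, Q=18μC, V=6.00V), C5(2μF, Q=3μC, V=1.50V)
Op 1: CLOSE 3-5: Q_total=22.00, C_total=8.00, V=2.75; Q3=16.50, Q5=5.50; dissipated=2.083
Op 2: CLOSE 1-2: Q_total=36.00, C_total=10.00, V=3.60; Q1=14.40, Q2=21.60; dissipated=0.533
Final charges: Q1=14.40, Q2=21.60, Q3=16.50, Q4=18.00, Q5=5.50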